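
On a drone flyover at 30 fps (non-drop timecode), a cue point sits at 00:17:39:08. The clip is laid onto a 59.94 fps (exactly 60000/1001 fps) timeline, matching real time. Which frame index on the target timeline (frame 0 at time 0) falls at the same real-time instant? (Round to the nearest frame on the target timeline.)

Source frame index: (0×3600 + 17×60 + 39) × 30 + 8 = 31778.
Real time: 31778 / (30) = 15889/15 s.
Target frame: (15889/15) × (60000/1001) = 63556000/1001 ≈ 63492.507 → 63493.

frame 63493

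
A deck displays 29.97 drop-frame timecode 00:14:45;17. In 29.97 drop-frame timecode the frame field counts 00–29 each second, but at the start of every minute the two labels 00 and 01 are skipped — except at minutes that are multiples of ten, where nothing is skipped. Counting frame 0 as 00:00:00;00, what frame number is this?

As if non-drop at 30 labels/s: (0 × 3600 + 14 × 60 + 45) × 30 + 17 = 26567.
Minute boundaries passed: 14; those not divisible by 10: 14 − 1 = 13; dropped labels = 2 × 13 = 26.
Actual frame index = 26567 − 26 = 26541.

26541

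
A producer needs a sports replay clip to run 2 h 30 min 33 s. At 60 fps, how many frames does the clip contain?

541980 frames

2 h 30 min 33 s = 9033 s.
Frames = 9033 × 60 = 541980.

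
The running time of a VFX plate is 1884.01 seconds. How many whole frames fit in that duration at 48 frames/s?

Frames = 1884.01 × 48 = 2260812/25 ≈ 90432.4800.
Complete frames: 90432.

90432 frames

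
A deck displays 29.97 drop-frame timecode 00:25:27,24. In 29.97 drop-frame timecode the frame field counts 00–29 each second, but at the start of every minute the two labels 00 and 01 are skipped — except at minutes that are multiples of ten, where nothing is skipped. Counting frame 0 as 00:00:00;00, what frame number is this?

As if non-drop at 30 labels/s: (0 × 3600 + 25 × 60 + 27) × 30 + 24 = 45834.
Minute boundaries passed: 25; those not divisible by 10: 25 − 2 = 23; dropped labels = 2 × 23 = 46.
Actual frame index = 45834 − 46 = 45788.

45788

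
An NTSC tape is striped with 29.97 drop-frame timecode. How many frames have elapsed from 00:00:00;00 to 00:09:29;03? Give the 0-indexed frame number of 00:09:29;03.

17055

As if non-drop at 30 labels/s: (0 × 3600 + 9 × 60 + 29) × 30 + 3 = 17073.
Minute boundaries passed: 9; those not divisible by 10: 9 − 0 = 9; dropped labels = 2 × 9 = 18.
Actual frame index = 17073 − 18 = 17055.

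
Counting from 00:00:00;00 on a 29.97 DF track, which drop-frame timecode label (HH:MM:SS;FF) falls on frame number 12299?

Ten DF minutes hold 17982 frames, so frame 12299 lies in block 0 (frames 0–17981) with 12299 frames into that block.
The block's first minute is 1800 frames and the rest 1798 each; 12299 frames reaches minute 6, so 0 × 18 + 6 × 2 = 12 labels have been skipped so far.
Adding those back, label number 12299 + 12 = 12311 at 30 labels/s is 410 s + 11 f = 0 h 6 min 50 s frame 11, i.e. 00:06:50;11.

00:06:50;11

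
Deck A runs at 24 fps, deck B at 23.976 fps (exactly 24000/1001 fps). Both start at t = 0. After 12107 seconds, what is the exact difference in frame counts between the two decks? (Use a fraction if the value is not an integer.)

A emits 24 × 12107 = 290568 frames; B emits 24000/1001 × 12107 = 290568000/1001.
Difference = 290568/1001 frames (≈ 290.2777); B is behind A.

290568/1001 frames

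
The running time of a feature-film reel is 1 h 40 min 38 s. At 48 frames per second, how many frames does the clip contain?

1 h 40 min 38 s = 6038 s.
Frames = 6038 × 48 = 289824.

289824 frames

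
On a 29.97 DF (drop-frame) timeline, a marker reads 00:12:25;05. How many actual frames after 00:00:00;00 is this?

As if non-drop at 30 labels/s: (0 × 3600 + 12 × 60 + 25) × 30 + 5 = 22355.
Minute boundaries passed: 12; those not divisible by 10: 12 − 1 = 11; dropped labels = 2 × 11 = 22.
Actual frame index = 22355 − 22 = 22333.

22333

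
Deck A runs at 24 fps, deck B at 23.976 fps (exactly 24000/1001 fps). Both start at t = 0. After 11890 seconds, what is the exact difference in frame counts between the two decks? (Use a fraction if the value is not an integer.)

285360/1001 frames

A emits 24 × 11890 = 285360 frames; B emits 24000/1001 × 11890 = 285360000/1001.
Difference = 285360/1001 frames (≈ 285.0749); B is behind A.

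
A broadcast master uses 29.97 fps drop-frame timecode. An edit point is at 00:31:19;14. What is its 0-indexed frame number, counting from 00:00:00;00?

56328

As if non-drop at 30 labels/s: (0 × 3600 + 31 × 60 + 19) × 30 + 14 = 56384.
Minute boundaries passed: 31; those not divisible by 10: 31 − 3 = 28; dropped labels = 2 × 28 = 56.
Actual frame index = 56384 − 56 = 56328.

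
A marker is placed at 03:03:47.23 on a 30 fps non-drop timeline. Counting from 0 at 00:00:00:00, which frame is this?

Total seconds to the label: (3 × 3600 + 3 × 60 + 47) = 11027.
Frame index = 11027 × 30 + 23 = 330833.

frame 330833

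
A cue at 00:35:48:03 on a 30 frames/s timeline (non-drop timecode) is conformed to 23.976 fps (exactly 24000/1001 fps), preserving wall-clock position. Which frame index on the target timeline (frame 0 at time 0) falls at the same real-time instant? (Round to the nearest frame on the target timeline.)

frame 51503

Source frame index: (0×3600 + 35×60 + 48) × 30 + 3 = 64443.
Real time: 64443 / (30) = 21481/10 s.
Target frame: (21481/10) × (24000/1001) = 51554400/1001 ≈ 51502.897 → 51503.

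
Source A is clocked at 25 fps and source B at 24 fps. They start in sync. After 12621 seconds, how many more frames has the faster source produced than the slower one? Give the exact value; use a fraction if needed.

12621 frames

A emits 25 × 12621 = 315525 frames; B emits 24 × 12621 = 302904.
Difference = 12621 frames; B is behind A.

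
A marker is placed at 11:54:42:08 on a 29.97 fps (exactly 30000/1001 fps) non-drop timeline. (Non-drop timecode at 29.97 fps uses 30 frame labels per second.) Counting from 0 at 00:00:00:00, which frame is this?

frame 1286468

Total seconds to the label: (11 × 3600 + 54 × 60 + 42) = 42882.
Frame index = 42882 × 30 + 8 = 1286468.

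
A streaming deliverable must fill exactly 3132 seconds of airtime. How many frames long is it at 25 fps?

Frames = 3132 × 25 = 78300.

78300 frames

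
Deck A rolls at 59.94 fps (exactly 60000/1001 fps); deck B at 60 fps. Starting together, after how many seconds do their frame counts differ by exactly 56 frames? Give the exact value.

The gap grows by |60 − 60000/1001| = 60/1001 frames per second.
Time for a 56-frame gap: 56 ÷ (60/1001) = 14014/15 s.

14014/15 seconds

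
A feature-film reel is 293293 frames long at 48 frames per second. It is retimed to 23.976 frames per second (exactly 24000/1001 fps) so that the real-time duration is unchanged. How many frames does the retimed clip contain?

Target frames = source frames × (target rate / source rate) = 293293 × (24000/1001)/(48) = 293293 × 500/1001 = 146500.

146500 frames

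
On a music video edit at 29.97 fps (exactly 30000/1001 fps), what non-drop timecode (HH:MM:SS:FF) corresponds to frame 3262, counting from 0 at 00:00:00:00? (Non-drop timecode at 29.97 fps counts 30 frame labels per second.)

00:01:48:22

3262 ÷ 30 = 108 full seconds, remainder 22 frames.
108 s = 0 h 1 min 48 s.
Timecode: 00:01:48:22.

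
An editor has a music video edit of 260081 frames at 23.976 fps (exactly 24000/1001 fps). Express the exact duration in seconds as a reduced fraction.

260341081/24000 seconds

Running time = 260081 ÷ (24000/1001) = 260081 × 1001/24000 = 260341081/24000 s.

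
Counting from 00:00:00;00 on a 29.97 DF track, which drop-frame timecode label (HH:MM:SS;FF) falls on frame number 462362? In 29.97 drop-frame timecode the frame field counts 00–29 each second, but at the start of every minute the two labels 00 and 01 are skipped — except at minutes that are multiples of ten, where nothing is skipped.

04:17:07;16

Ten DF minutes hold 17982 frames, so frame 462362 lies in block 25 (frames 449550–467531) with 12812 frames into that block.
The block's first minute is 1800 frames and the rest 1798 each; 12812 frames reaches minute 7, so 25 × 18 + 7 × 2 = 464 labels have been skipped so far.
Adding those back, label number 462362 + 464 = 462826 at 30 labels/s is 15427 s + 16 f = 4 h 17 min 7 s frame 16, i.e. 04:17:07;16.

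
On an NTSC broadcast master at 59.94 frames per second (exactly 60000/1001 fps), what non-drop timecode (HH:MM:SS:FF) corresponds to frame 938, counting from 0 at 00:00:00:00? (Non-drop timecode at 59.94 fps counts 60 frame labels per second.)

00:00:15:38

938 ÷ 60 = 15 full seconds, remainder 38 frames.
15 s = 0 h 0 min 15 s.
Timecode: 00:00:15:38.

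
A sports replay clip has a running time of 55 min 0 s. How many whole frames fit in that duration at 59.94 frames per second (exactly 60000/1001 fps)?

55 min 0 s = 3300 s.
Frames = 3300 × 60000/1001 = 18000000/91 ≈ 197802.1978.
Complete frames: 197802.

197802 frames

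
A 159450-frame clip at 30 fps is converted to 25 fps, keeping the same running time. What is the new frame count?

Frames at target rate = 159450 × (25) / (30) = 132875.

132875 frames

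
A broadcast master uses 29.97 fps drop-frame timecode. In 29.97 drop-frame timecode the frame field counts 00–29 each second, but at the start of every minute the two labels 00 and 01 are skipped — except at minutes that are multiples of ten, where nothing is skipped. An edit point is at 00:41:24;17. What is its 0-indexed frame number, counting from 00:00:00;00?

74463

As if non-drop at 30 labels/s: (0 × 3600 + 41 × 60 + 24) × 30 + 17 = 74537.
Minute boundaries passed: 41; those not divisible by 10: 41 − 4 = 37; dropped labels = 2 × 37 = 74.
Actual frame index = 74537 − 74 = 74463.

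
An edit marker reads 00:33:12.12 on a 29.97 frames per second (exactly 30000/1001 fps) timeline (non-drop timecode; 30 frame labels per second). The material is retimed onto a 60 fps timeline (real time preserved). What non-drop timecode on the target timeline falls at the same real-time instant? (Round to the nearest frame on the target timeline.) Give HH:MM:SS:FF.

Source frame index: (0×3600 + 33×60 + 12) × 30 + 12 = 59772.
Real time: 59772 / (30000/1001) = 4985981/2500 s.
Target frame: (4985981/2500) × (60) = 14957943/125 ≈ 119663.544 → 119664.
At 60 labels/s: frame 119664 → 00:33:14:24.

00:33:14:24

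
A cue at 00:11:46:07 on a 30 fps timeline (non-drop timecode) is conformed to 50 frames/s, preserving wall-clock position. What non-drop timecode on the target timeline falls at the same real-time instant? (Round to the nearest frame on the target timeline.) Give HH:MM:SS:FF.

00:11:46:12

Source frame index: (0×3600 + 11×60 + 46) × 30 + 7 = 21187.
Real time: 21187 / (30) = 21187/30 s.
Target frame: (21187/30) × (50) = 105935/3 ≈ 35311.667 → 35312.
At 50 labels/s: frame 35312 → 00:11:46:12.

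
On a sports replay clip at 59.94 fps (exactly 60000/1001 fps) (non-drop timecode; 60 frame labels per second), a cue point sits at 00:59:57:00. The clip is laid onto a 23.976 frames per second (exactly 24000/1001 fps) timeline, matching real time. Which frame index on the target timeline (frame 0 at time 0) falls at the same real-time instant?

Source frame index: (0×3600 + 59×60 + 57) × 60 + 0 = 215820.
Real time: 215820 / (60000/1001) = 3600597/1000 s.
Target frame: (3600597/1000) × (24000/1001) = 86328.

frame 86328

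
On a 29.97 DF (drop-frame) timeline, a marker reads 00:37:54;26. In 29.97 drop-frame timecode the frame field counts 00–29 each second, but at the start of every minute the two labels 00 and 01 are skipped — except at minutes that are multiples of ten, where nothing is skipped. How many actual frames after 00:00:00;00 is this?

As if non-drop at 30 labels/s: (0 × 3600 + 37 × 60 + 54) × 30 + 26 = 68246.
Minute boundaries passed: 37; those not divisible by 10: 37 − 3 = 34; dropped labels = 2 × 34 = 68.
Actual frame index = 68246 − 68 = 68178.

68178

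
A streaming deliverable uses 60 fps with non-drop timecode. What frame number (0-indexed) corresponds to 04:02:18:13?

872293

Total seconds to the label: (4 × 3600 + 2 × 60 + 18) = 14538.
Frame index = 14538 × 60 + 13 = 872293.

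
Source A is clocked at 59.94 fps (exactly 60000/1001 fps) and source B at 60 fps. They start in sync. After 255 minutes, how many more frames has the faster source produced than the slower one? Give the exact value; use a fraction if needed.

255 min = 15300 s.
A emits 60000/1001 × 15300 = 918000000/1001 frames; B emits 60 × 15300 = 918000.
Difference = 918000/1001 frames (≈ 917.0829); B is ahead of A.

918000/1001 frames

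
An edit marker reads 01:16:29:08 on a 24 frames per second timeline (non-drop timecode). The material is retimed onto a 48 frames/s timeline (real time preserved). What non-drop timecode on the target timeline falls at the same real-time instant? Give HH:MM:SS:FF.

Source frame index: (1×3600 + 16×60 + 29) × 24 + 8 = 110144.
Real time: 110144 / (24) = 13768/3 s.
Target frame: (13768/3) × (48) = 220288.
At 48 labels/s: frame 220288 → 01:16:29:16.

01:16:29:16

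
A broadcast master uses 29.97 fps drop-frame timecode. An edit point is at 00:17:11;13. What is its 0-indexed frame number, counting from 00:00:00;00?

30911

As if non-drop at 30 labels/s: (0 × 3600 + 17 × 60 + 11) × 30 + 13 = 30943.
Minute boundaries passed: 17; those not divisible by 10: 17 − 1 = 16; dropped labels = 2 × 16 = 32.
Actual frame index = 30943 − 32 = 30911.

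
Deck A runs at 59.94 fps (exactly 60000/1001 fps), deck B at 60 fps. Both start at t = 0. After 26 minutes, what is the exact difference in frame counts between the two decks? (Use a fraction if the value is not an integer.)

26 min = 1560 s.
A emits 60000/1001 × 1560 = 7200000/77 frames; B emits 60 × 1560 = 93600.
Difference = 7200/77 frames (≈ 93.5065); B is ahead of A.

7200/77 frames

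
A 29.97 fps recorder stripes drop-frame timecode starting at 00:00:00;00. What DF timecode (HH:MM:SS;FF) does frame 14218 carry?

00:07:54;12

Each 10-minute DF block holds 10 × 60 × 30 − 9 × 2 = 17982 frames. 14218 ÷ 17982 → 0 full blocks, remainder 14218.
Within the partial block the first minute is 1800 frames and each further minute 1798, so 7 further minute boundaries passed. Total skipped labels = 18 × 0 + 2 × 7 = 14.
Non-drop label index = 14218 + 14 = 14232; at 30 labels/s that is 00:07:54:12, i.e. DF 00:07:54;12.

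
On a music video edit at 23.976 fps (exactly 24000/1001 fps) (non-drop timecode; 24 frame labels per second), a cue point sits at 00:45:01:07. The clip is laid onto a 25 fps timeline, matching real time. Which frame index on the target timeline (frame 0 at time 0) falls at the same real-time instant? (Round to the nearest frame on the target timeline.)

Source frame index: (0×3600 + 45×60 + 1) × 24 + 7 = 64831.
Real time: 64831 / (24000/1001) = 64895831/24000 s.
Target frame: (64895831/24000) × (25) = 64895831/960 ≈ 67599.824 → 67600.

frame 67600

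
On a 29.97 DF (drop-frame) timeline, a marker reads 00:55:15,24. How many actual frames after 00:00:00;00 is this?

As if non-drop at 30 labels/s: (0 × 3600 + 55 × 60 + 15) × 30 + 24 = 99474.
Minute boundaries passed: 55; those not divisible by 10: 55 − 5 = 50; dropped labels = 2 × 50 = 100.
Actual frame index = 99474 − 100 = 99374.

99374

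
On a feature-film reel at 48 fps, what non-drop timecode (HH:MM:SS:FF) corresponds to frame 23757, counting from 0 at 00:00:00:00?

00:08:14:45

23757 ÷ 48 = 494 full seconds, remainder 45 frames.
494 s = 0 h 8 min 14 s.
Timecode: 00:08:14:45.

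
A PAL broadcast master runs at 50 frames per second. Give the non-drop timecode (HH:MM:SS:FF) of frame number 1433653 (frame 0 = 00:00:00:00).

07:57:53:03

1433653 ÷ 50 = 28673 full seconds, remainder 3 frames.
28673 s = 7 h 57 min 53 s.
Timecode: 07:57:53:03.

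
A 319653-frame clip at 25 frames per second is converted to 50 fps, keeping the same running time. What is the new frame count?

Target frames = source frames × (target rate / source rate) = 319653 × (50)/(25) = 319653 × 2 = 639306.

639306 frames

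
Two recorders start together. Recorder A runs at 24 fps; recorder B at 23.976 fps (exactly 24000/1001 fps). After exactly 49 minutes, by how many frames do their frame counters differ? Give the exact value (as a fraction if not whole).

10080/143 frames

49 min = 2940 s.
A emits 24 × 2940 = 70560 frames; B emits 24000/1001 × 2940 = 10080000/143.
Difference = 10080/143 frames (≈ 70.4895); B is behind A.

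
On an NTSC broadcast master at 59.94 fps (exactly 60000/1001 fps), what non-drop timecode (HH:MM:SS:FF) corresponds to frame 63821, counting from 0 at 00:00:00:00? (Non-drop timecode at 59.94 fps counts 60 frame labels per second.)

63821 ÷ 60 = 1063 full seconds, remainder 41 frames.
1063 s = 0 h 17 min 43 s.
Timecode: 00:17:43:41.

00:17:43:41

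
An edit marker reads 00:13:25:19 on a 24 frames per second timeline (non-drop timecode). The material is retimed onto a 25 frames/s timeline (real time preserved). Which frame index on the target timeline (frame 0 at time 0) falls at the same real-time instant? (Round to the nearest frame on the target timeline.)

Source frame index: (0×3600 + 13×60 + 25) × 24 + 19 = 19339.
Real time: 19339 / (24) = 19339/24 s.
Target frame: (19339/24) × (25) = 483475/24 ≈ 20144.792 → 20145.

frame 20145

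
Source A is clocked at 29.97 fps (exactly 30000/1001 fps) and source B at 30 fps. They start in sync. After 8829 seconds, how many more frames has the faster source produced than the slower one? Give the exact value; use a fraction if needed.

A emits 30000/1001 × 8829 = 264870000/1001 frames; B emits 30 × 8829 = 264870.
Difference = 264870/1001 frames (≈ 264.6054); B is ahead of A.

264870/1001 frames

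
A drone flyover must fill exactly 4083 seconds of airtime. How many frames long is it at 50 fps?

204150 frames

Frames = 4083 × 50 = 204150.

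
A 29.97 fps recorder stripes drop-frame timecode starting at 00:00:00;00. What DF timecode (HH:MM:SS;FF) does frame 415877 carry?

03:51:16;13

Each 10-minute DF block holds 10 × 60 × 30 − 9 × 2 = 17982 frames. 415877 ÷ 17982 → 23 full blocks, remainder 2291.
Within the partial block the first minute is 1800 frames and each further minute 1798, so 1 further minute boundary passed. Total skipped labels = 18 × 23 + 2 × 1 = 416.
Non-drop label index = 415877 + 416 = 416293; at 30 labels/s that is 03:51:16:13, i.e. DF 03:51:16;13.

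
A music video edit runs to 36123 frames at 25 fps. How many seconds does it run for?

Running time = 36123 / (25) = 1444.92 s.

1444.92 seconds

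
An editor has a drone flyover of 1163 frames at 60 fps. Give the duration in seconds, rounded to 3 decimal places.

Running time = 1163 × 1/60 = 1163/60 s ≈ 19.383 s.

19.383 seconds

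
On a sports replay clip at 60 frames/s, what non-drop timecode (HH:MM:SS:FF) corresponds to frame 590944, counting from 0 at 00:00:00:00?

590944 ÷ 60 = 9849 full seconds, remainder 4 frames.
9849 s = 2 h 44 min 9 s.
Timecode: 02:44:09:04.

02:44:09:04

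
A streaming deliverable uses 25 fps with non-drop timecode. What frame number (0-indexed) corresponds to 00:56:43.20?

Total seconds to the label: (0 × 3600 + 56 × 60 + 43) = 3403.
Frame index = 3403 × 25 + 20 = 85095.

frame 85095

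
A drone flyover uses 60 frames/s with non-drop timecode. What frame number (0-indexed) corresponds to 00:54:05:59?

frame 194759

Total seconds to the label: (0 × 3600 + 54 × 60 + 5) = 3245.
Frame index = 3245 × 60 + 59 = 194759.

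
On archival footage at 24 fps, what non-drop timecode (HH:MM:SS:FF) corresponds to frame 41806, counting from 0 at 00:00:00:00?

41806 ÷ 24 = 1741 full seconds, remainder 22 frames.
1741 s = 0 h 29 min 1 s.
Timecode: 00:29:01:22.

00:29:01:22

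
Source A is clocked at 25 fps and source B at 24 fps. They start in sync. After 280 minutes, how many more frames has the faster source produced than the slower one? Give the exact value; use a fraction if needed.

16800 frames

280 min = 16800 s.
A emits 25 × 16800 = 420000 frames; B emits 24 × 16800 = 403200.
Difference = 16800 frames; B is behind A.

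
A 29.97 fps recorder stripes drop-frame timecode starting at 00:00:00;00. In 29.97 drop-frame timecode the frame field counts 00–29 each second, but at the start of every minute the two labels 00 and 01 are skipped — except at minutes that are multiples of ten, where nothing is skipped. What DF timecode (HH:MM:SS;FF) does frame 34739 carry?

Ten DF minutes hold 17982 frames, so frame 34739 lies in block 1 (frames 17982–35963) with 16757 frames into that block.
The block's first minute is 1800 frames and the rest 1798 each; 16757 frames reaches minute 9, so 1 × 18 + 9 × 2 = 36 labels have been skipped so far.
Adding those back, label number 34739 + 36 = 34775 at 30 labels/s is 1159 s + 5 f = 0 h 19 min 19 s frame 5, i.e. 00:19:19;05.

00:19:19;05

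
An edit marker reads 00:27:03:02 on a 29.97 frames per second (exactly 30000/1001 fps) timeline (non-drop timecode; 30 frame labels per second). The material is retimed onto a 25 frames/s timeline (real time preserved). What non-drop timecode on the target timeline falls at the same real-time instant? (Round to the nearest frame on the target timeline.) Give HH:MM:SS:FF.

Source frame index: (0×3600 + 27×60 + 3) × 30 + 2 = 48692.
Real time: 48692 / (30000/1001) = 12185173/7500 s.
Target frame: (12185173/7500) × (25) = 12185173/300 ≈ 40617.243 → 40617.
At 25 labels/s: frame 40617 → 00:27:04:17.

00:27:04:17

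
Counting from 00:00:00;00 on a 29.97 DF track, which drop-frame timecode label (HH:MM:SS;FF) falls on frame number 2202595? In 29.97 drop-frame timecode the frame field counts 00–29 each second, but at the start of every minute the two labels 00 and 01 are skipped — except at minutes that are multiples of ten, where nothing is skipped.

20:24:53;09

Ten DF minutes hold 17982 frames, so frame 2202595 lies in block 122 (frames 2193804–2211785) with 8791 frames into that block.
The block's first minute is 1800 frames and the rest 1798 each; 8791 frames reaches minute 4, so 122 × 18 + 4 × 2 = 2204 labels have been skipped so far.
Adding those back, label number 2202595 + 2204 = 2204799 at 30 labels/s is 73493 s + 9 f = 20 h 24 min 53 s frame 9, i.e. 20:24:53;09.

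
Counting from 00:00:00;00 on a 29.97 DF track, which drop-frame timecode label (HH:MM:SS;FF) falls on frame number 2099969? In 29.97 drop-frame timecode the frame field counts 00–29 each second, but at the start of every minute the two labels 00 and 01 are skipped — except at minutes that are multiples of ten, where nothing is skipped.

19:27:49;01

Each 10-minute DF block holds 10 × 60 × 30 − 9 × 2 = 17982 frames. 2099969 ÷ 17982 → 116 full blocks, remainder 14057.
Within the partial block the first minute is 1800 frames and each further minute 1798, so 7 further minute boundaries passed. Total skipped labels = 18 × 116 + 2 × 7 = 2102.
Non-drop label index = 2099969 + 2102 = 2102071; at 30 labels/s that is 19:27:49:01, i.e. DF 19:27:49;01.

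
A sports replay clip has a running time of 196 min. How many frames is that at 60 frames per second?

196 min = 11760 s.
Frames = 11760 × 60 = 705600.

705600 frames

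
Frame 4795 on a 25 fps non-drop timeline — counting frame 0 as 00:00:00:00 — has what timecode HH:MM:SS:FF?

4795 ÷ 25 = 191 full seconds, remainder 20 frames.
191 s = 0 h 3 min 11 s.
Timecode: 00:03:11:20.

00:03:11:20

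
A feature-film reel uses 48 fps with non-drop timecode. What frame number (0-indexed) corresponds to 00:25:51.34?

frame 74482

Total seconds to the label: (0 × 3600 + 25 × 60 + 51) = 1551.
Frame index = 1551 × 48 + 34 = 74482.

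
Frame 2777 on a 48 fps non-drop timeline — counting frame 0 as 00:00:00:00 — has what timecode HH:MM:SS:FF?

2777 ÷ 48 = 57 full seconds, remainder 41 frames.
57 s = 0 h 0 min 57 s.
Timecode: 00:00:57:41.

00:00:57:41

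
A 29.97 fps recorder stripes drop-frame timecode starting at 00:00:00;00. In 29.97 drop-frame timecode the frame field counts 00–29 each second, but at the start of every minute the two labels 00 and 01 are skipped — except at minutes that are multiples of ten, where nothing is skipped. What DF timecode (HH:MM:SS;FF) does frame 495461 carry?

Ten DF minutes hold 17982 frames, so frame 495461 lies in block 27 (frames 485514–503495) with 9947 frames into that block.
The block's first minute is 1800 frames and the rest 1798 each; 9947 frames reaches minute 5, so 27 × 18 + 5 × 2 = 496 labels have been skipped so far.
Adding those back, label number 495461 + 496 = 495957 at 30 labels/s is 16531 s + 27 f = 4 h 35 min 31 s frame 27, i.e. 04:35:31;27.

04:35:31;27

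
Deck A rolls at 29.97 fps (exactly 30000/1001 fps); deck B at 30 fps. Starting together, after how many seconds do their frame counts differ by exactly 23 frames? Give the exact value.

The gap grows by |30 − 30000/1001| = 30/1001 frames per second.
Time for a 23-frame gap: 23 ÷ (30/1001) = 23023/30 s.

23023/30 seconds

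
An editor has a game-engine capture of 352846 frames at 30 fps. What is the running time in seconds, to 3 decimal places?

11761.533 seconds

Running time = 352846 × 1/30 = 176423/15 s ≈ 11761.533 s.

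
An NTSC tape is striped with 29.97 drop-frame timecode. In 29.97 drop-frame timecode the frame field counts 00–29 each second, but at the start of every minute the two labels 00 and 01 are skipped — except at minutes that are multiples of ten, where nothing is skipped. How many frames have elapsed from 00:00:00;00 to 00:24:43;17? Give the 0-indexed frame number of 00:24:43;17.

Complete 10-minute blocks: 2, each 17982 frames → 35964.
Remaining 4 whole minutes in the current block: 1800 + 3 × 1798 = 7194 frames.
Within the current minute: 43 × 30 + 17 − 2 = 1305 (labels ;00/;01 skipped at this minute). Total = 35964 + 7194 + 1305 = 44463.

44463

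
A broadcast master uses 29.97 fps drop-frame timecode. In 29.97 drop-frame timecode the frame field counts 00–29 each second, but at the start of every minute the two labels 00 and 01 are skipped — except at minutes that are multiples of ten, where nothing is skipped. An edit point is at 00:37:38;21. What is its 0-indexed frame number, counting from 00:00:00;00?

67693

Complete 10-minute blocks: 3, each 17982 frames → 53946.
Remaining 7 whole minutes in the current block: 1800 + 6 × 1798 = 12588 frames.
Within the current minute: 38 × 30 + 21 − 2 = 1159 (labels ;00/;01 skipped at this minute). Total = 53946 + 12588 + 1159 = 67693.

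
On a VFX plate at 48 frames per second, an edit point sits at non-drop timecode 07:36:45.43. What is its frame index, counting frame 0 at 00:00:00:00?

Total seconds to the label: (7 × 3600 + 36 × 60 + 45) = 27405.
Frame index = 27405 × 48 + 43 = 1315483.

frame 1315483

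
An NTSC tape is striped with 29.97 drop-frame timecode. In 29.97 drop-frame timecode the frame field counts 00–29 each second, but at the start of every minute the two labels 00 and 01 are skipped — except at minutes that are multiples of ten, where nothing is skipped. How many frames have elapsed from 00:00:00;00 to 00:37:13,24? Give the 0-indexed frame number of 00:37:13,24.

66946

Complete 10-minute blocks: 3, each 17982 frames → 53946.
Remaining 7 whole minutes in the current block: 1800 + 6 × 1798 = 12588 frames.
Within the current minute: 13 × 30 + 24 − 2 = 412 (labels ;00/;01 skipped at this minute). Total = 53946 + 12588 + 412 = 66946.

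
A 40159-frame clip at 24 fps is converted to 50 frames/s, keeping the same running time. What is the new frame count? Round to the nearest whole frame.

Frames at target rate = 40159 × (50) / (24) = 1003975/12 ≈ 83664.583.
Nearest whole frame: 83665.

83665 frames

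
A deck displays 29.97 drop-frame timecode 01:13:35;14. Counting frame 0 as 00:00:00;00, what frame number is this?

Complete 10-minute blocks: 7, each 17982 frames → 125874.
Remaining 3 whole minutes in the current block: 1800 + 2 × 1798 = 5396 frames.
Within the current minute: 35 × 30 + 14 − 2 = 1062 (labels ;00/;01 skipped at this minute). Total = 125874 + 5396 + 1062 = 132332.

132332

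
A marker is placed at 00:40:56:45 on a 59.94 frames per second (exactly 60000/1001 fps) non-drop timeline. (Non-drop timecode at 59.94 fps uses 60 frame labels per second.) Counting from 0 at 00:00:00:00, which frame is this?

frame 147405

Total seconds to the label: (0 × 3600 + 40 × 60 + 56) = 2456.
Frame index = 2456 × 60 + 45 = 147405.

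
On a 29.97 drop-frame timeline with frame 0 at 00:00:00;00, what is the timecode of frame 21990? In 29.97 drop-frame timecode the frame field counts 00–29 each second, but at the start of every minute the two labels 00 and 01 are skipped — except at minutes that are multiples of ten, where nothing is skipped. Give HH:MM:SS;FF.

Each 10-minute DF block holds 10 × 60 × 30 − 9 × 2 = 17982 frames. 21990 ÷ 17982 → 1 full block, remainder 4008.
Within the partial block the first minute is 1800 frames and each further minute 1798, so 2 further minute boundaries passed. Total skipped labels = 18 × 1 + 2 × 2 = 22.
Non-drop label index = 21990 + 22 = 22012; at 30 labels/s that is 00:12:13:22, i.e. DF 00:12:13;22.

00:12:13;22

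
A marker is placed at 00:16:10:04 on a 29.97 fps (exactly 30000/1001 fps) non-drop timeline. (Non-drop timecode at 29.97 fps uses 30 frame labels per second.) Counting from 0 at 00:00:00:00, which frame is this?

frame 29104

Total seconds to the label: (0 × 3600 + 16 × 60 + 10) = 970.
Frame index = 970 × 30 + 4 = 29104.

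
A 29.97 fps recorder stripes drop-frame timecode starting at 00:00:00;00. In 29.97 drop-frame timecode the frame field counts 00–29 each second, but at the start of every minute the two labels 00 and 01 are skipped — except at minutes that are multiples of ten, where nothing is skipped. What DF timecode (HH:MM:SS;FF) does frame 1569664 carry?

Ten DF minutes hold 17982 frames, so frame 1569664 lies in block 87 (frames 1564434–1582415) with 5230 frames into that block.
The block's first minute is 1800 frames and the rest 1798 each; 5230 frames reaches minute 2, so 87 × 18 + 2 × 2 = 1570 labels have been skipped so far.
Adding those back, label number 1569664 + 1570 = 1571234 at 30 labels/s is 52374 s + 14 f = 14 h 32 min 54 s frame 14, i.e. 14:32:54;14.

14:32:54;14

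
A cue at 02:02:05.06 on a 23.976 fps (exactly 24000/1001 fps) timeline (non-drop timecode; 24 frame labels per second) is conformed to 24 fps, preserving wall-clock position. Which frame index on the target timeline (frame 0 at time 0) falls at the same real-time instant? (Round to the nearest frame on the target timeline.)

frame 175982

Source frame index: (2×3600 + 2×60 + 5) × 24 + 6 = 175806.
Real time: 175806 / (24000/1001) = 29330301/4000 s.
Target frame: (29330301/4000) × (24) = 87990903/500 ≈ 175981.806 → 175982.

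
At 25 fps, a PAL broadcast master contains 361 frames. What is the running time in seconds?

Running time = 361 / (25) = 14.44 s.

14.44 seconds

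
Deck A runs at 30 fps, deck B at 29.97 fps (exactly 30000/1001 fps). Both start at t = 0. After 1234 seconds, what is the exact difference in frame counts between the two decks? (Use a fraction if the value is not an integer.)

A emits 30 × 1234 = 37020 frames; B emits 30000/1001 × 1234 = 37020000/1001.
Difference = 37020/1001 frames (≈ 36.9830); B is behind A.

37020/1001 frames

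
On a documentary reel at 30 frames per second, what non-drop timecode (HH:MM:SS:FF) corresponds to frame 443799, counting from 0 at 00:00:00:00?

04:06:33:09

443799 ÷ 30 = 14793 full seconds, remainder 9 frames.
14793 s = 4 h 6 min 33 s.
Timecode: 04:06:33:09.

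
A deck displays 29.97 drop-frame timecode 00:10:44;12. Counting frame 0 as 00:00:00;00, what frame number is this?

19314

As if non-drop at 30 labels/s: (0 × 3600 + 10 × 60 + 44) × 30 + 12 = 19332.
Minute boundaries passed: 10; those not divisible by 10: 10 − 1 = 9; dropped labels = 2 × 9 = 18.
Actual frame index = 19332 − 18 = 19314.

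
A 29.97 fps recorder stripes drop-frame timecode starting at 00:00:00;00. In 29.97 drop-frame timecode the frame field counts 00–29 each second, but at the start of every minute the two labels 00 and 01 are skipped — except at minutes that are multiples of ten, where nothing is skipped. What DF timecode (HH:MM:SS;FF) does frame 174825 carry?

Ten DF minutes hold 17982 frames, so frame 174825 lies in block 9 (frames 161838–179819) with 12987 frames into that block.
The block's first minute is 1800 frames and the rest 1798 each; 12987 frames reaches minute 7, so 9 × 18 + 7 × 2 = 176 labels have been skipped so far.
Adding those back, label number 174825 + 176 = 175001 at 30 labels/s is 5833 s + 11 f = 1 h 37 min 13 s frame 11, i.e. 01:37:13;11.

01:37:13;11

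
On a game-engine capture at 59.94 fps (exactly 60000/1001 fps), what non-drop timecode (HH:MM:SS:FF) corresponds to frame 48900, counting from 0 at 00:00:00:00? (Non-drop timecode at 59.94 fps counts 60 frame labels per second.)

00:13:35:00

48900 ÷ 60 = 815 full seconds, remainder 0 frames.
815 s = 0 h 13 min 35 s.
Timecode: 00:13:35:00.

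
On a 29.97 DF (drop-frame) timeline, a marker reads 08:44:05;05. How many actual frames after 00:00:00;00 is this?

As if non-drop at 30 labels/s: (8 × 3600 + 44 × 60 + 5) × 30 + 5 = 943355.
Minute boundaries passed: 524; those not divisible by 10: 524 − 52 = 472; dropped labels = 2 × 472 = 944.
Actual frame index = 943355 − 944 = 942411.

942411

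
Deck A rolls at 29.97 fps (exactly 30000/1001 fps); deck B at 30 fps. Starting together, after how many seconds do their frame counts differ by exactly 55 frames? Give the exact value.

The gap grows by |30 − 30000/1001| = 30/1001 frames per second.
Time for a 55-frame gap: 55 ÷ (30/1001) = 11011/6 s.

11011/6 seconds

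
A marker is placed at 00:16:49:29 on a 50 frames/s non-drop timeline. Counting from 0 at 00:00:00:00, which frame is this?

frame 50479

Total seconds to the label: (0 × 3600 + 16 × 60 + 49) = 1009.
Frame index = 1009 × 50 + 29 = 50479.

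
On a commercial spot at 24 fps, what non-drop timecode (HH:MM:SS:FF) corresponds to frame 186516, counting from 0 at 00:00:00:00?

02:09:31:12

186516 ÷ 24 = 7771 full seconds, remainder 12 frames.
7771 s = 2 h 9 min 31 s.
Timecode: 02:09:31:12.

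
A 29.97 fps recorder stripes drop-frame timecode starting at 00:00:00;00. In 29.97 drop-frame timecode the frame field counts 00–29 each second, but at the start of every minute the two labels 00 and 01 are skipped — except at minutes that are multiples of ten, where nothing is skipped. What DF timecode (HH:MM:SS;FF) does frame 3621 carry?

00:02:00;25

Ten DF minutes hold 17982 frames, so frame 3621 lies in block 0 (frames 0–17981) with 3621 frames into that block.
The block's first minute is 1800 frames and the rest 1798 each; 3621 frames reaches minute 2, so 0 × 18 + 2 × 2 = 4 labels have been skipped so far.
Adding those back, label number 3621 + 4 = 3625 at 30 labels/s is 120 s + 25 f = 0 h 2 min 0 s frame 25, i.e. 00:02:00;25.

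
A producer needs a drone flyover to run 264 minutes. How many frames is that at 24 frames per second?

264 min = 15840 s.
Frames = 15840 × 24 = 380160.

380160 frames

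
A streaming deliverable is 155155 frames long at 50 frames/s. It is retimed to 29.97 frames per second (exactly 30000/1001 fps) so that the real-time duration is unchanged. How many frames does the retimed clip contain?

93000 frames

Target frames = source frames × (target rate / source rate) = 155155 × (30000/1001)/(50) = 155155 × 600/1001 = 93000.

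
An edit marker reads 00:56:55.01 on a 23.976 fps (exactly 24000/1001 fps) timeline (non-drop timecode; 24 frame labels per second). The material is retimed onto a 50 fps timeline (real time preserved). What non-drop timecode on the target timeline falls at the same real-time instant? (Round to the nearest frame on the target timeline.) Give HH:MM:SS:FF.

Source frame index: (0×3600 + 56×60 + 55) × 24 + 1 = 81961.
Real time: 81961 / (24000/1001) = 82042961/24000 s.
Target frame: (82042961/24000) × (50) = 82042961/480 ≈ 170922.835 → 170923.
At 50 labels/s: frame 170923 → 00:56:58:23.

00:56:58:23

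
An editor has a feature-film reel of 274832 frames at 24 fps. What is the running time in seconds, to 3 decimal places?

Running time = 274832 × 1/24 = 34354/3 s ≈ 11451.333 s.

11451.333 seconds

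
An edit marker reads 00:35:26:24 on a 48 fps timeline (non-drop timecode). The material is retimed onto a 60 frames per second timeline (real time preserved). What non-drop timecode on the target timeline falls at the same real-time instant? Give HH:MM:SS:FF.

00:35:26:30

Source frame index: (0×3600 + 35×60 + 26) × 48 + 24 = 102072.
Real time: 102072 / (48) = 4253/2 s.
Target frame: (4253/2) × (60) = 127590.
At 60 labels/s: frame 127590 → 00:35:26:30.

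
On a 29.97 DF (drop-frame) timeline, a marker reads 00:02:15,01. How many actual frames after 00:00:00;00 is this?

4047

Complete 10-minute blocks: 0, each 17982 frames → 0.
Remaining 2 whole minutes in the current block: 1800 + 1 × 1798 = 3598 frames.
Within the current minute: 15 × 30 + 1 − 2 = 449 (labels ;00/;01 skipped at this minute). Total = 0 + 3598 + 449 = 4047.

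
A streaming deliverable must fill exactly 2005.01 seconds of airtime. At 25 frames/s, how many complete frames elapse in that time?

Frames = 2005.01 × 25 = 200501/4 ≈ 50125.2500.
Complete frames: 50125.

50125 frames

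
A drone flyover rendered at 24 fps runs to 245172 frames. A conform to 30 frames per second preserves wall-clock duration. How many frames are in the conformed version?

Target frames = source frames × (target rate / source rate) = 245172 × (30)/(24) = 245172 × 5/4 = 306465.

306465 frames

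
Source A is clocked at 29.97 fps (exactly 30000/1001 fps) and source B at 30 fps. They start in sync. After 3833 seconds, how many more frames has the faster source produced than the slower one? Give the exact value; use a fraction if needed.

114990/1001 frames

A emits 30000/1001 × 3833 = 114990000/1001 frames; B emits 30 × 3833 = 114990.
Difference = 114990/1001 frames (≈ 114.8751); B is ahead of A.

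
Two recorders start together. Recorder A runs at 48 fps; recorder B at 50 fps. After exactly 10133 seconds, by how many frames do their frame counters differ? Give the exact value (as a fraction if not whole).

20266 frames

A emits 48 × 10133 = 486384 frames; B emits 50 × 10133 = 506650.
Difference = 20266 frames; B is ahead of A.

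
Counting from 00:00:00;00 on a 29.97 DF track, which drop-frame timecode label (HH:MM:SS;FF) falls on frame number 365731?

Each 10-minute DF block holds 10 × 60 × 30 − 9 × 2 = 17982 frames. 365731 ÷ 17982 → 20 full blocks, remainder 6091.
Within the partial block the first minute is 1800 frames and each further minute 1798, so 3 further minute boundaries passed. Total skipped labels = 18 × 20 + 2 × 3 = 366.
Non-drop label index = 365731 + 366 = 366097; at 30 labels/s that is 03:23:23:07, i.e. DF 03:23:23;07.

03:23:23;07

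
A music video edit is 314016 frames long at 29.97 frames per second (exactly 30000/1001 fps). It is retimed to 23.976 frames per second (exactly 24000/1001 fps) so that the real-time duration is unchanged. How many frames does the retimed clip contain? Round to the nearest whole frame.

Frames at target rate = 314016 × (24000/1001) / (30000/1001) = 1256064/5 ≈ 251212.800.
Nearest whole frame: 251213.

251213 frames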